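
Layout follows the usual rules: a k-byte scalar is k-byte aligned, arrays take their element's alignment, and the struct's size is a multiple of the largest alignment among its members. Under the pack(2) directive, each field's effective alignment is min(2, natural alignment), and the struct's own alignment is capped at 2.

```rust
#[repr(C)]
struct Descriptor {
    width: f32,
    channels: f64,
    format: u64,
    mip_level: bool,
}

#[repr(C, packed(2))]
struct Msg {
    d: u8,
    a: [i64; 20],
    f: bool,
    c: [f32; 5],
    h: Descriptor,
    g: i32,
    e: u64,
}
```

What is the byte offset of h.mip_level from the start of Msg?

Descriptor: 0..4  width  (4B, 4-aligned); 4..8  -- padding (4B); 8..16  channels  (8B, 8-aligned); 16..24  format  (8B, 8-aligned); 24..25  mip_level  (1B, 1-aligned); 25..32  -- tail padding (7B); sizeof = 32, alignof = 8
0..1  d  (1B, 1-aligned)
1..2  -- padding (1B)
2..162  a  (160B, 2-aligned)
162..163  f  (1B, 1-aligned)
163..164  -- padding (1B)
164..184  c  (20B, 2-aligned)
184..216  h  (32B, 2-aligned)
within Descriptor: mip_level at 24
184 + 24 = 208

208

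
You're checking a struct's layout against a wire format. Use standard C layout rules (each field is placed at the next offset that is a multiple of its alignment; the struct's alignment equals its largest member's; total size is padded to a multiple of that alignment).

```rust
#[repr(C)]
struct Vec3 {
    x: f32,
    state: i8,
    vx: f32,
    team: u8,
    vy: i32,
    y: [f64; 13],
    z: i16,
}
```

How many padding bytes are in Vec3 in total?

x at 0 (size 4, align 4) → ends 4
state at 4 (size 1, align 1) → ends 5
pad 3 to align 4 for vx
vx at 8 (size 4, align 4) → ends 12
team at 12 (size 1, align 1) → ends 13
pad 3 to align 4 for vy
vy at 16 (size 4, align 4) → ends 20
pad 4 to align 8 for y
y at 24 (size 104, align 8) → ends 128
z at 128 (size 2, align 2) → ends 130
tail pad 6 to reach multiple of 8
total 136 bytes, alignment 8
data bytes 120, size 136 → padding 16

16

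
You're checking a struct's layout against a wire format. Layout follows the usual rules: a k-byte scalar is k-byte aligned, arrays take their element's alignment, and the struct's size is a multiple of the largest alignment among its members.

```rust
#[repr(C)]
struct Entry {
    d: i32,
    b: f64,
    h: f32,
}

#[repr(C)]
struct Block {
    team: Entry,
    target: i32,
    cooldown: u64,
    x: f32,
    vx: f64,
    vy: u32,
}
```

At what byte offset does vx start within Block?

48

Entry: 0..4  d  (4B, 4-aligned); 4..8  -- padding (4B); 8..16  b  (8B, 8-aligned); 16..20  h  (4B, 4-aligned); 20..24  -- tail padding (4B); sizeof = 24, alignof = 8
0..24  team  (24B, 8-aligned)
24..28  target  (4B, 4-aligned)
28..32  -- padding (4B)
32..40  cooldown  (8B, 8-aligned)
40..44  x  (4B, 4-aligned)
44..48  -- padding (4B)
48..56  vx  (8B, 8-aligned)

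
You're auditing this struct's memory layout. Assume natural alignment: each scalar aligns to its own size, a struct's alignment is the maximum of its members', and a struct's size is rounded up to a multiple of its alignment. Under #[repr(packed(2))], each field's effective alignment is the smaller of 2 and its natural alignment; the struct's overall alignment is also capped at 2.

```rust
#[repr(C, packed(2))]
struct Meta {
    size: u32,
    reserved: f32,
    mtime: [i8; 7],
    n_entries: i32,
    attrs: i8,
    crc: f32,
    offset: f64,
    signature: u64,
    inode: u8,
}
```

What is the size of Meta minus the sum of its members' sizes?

3

size at 0 (size 4, align 2) → ends 4
reserved at 4 (size 4, align 2) → ends 8
mtime at 8 (size 7, align 1) → ends 15
pad 1 to align 2 for n_entries
n_entries at 16 (size 4, align 2) → ends 20
attrs at 20 (size 1, align 1) → ends 21
pad 1 to align 2 for crc
crc at 22 (size 4, align 2) → ends 26
offset at 26 (size 8, align 2) → ends 34
signature at 34 (size 8, align 2) → ends 42
inode at 42 (size 1, align 1) → ends 43
tail pad 1 to reach multiple of 2
total 44 bytes, alignment 2
data bytes 41, size 44 → padding 3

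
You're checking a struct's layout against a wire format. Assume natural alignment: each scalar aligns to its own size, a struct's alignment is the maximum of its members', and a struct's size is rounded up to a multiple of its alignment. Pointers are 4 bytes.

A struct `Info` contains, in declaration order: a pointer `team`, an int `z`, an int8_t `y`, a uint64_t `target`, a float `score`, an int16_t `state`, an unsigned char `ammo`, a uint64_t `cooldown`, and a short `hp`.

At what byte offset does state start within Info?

28

team at 0 (size 4, align 4) → ends 4
z at 4 (size 4, align 4) → ends 8
y at 8 (size 1, align 1) → ends 9
pad 7 to align 8 for target
target at 16 (size 8, align 8) → ends 24
score at 24 (size 4, align 4) → ends 28
state at 28 (size 2, align 2) → ends 30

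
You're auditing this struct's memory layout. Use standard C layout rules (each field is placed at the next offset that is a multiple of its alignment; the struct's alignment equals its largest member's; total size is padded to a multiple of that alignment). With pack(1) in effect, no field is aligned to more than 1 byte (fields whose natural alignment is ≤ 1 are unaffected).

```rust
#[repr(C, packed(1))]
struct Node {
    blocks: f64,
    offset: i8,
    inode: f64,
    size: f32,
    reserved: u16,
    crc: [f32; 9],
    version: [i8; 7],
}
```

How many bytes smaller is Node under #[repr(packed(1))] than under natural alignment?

14

natural layout:
  0..8  blocks  (8B, 8-aligned)
  8..9  offset  (1B, 1-aligned)
  9..16  -- padding (7B)
  16..24  inode  (8B, 8-aligned)
  24..28  size  (4B, 4-aligned)
  28..30  reserved  (2B, 2-aligned)
  30..32  -- padding (2B)
  32..68  crc  (36B, 4-aligned)
  68..75  version  (7B, 1-aligned)
  75..80  -- tail padding (5B)
  sizeof = 80, alignof = 8
packed(1) layout:
  0..8  blocks  (8B, 1-aligned)
  8..9  offset  (1B, 1-aligned)
  9..17  inode  (8B, 1-aligned)
  17..21  size  (4B, 1-aligned)
  21..23  reserved  (2B, 1-aligned)
  23..59  crc  (36B, 1-aligned)
  59..66  version  (7B, 1-aligned)
  sizeof = 66, alignof = 1
80 − 66 = 14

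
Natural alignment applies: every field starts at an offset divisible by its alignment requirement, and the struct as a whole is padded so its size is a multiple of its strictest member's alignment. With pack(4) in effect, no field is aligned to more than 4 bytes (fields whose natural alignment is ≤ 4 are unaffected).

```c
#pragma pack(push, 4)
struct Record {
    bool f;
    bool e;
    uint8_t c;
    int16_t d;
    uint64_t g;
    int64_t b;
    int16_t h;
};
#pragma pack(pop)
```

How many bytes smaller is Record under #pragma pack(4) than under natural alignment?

4

natural layout:
  @0: f [1B, align 1] → 1
  @1: e [1B, align 1] → 2
  @2: c [1B, align 1] → 3
  +1 pad (align 2)
  @4: d [2B, align 2] → 6
  +2 pad (align 8)
  @8: g [8B, align 8] → 16
  @16: b [8B, align 8] → 24
  @24: h [2B, align 2] → 26
  +6 tail pad (align 8)
  size 32, align 8
packed(4) layout:
  @0: f [1B, align 1] → 1
  @1: e [1B, align 1] → 2
  @2: c [1B, align 1] → 3
  +1 pad (align 2)
  @4: d [2B, align 2] → 6
  +2 pad (align 4)
  @8: g [8B, align 4] → 16
  @16: b [8B, align 4] → 24
  @24: h [2B, align 2] → 26
  +2 tail pad (align 4)
  size 28, align 4
32 − 28 = 4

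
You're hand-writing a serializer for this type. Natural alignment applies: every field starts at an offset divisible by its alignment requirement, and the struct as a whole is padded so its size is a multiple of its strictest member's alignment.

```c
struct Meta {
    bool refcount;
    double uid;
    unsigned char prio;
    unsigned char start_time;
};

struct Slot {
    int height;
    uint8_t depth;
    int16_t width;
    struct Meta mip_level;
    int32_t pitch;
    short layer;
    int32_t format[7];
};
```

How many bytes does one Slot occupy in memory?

72 bytes

Meta: refcount at 0 (size 1, align 1) → ends 1; pad 7 to align 8 for uid; uid at 8 (size 8, align 8) → ends 16; prio at 16 (size 1, align 1) → ends 17; start_time at 17 (size 1, align 1) → ends 18; tail pad 6 to reach multiple of 8; total 24 bytes, alignment 8
height at 0 (size 4, align 4) → ends 4
depth at 4 (size 1, align 1) → ends 5
pad 1 to align 2 for width
width at 6 (size 2, align 2) → ends 8
mip_level at 8 (size 24, align 8) → ends 32
pitch at 32 (size 4, align 4) → ends 36
layer at 36 (size 2, align 2) → ends 38
pad 2 to align 4 for format
format at 40 (size 28, align 4) → ends 68
tail pad 4 to reach multiple of 8
total 72 bytes, alignment 8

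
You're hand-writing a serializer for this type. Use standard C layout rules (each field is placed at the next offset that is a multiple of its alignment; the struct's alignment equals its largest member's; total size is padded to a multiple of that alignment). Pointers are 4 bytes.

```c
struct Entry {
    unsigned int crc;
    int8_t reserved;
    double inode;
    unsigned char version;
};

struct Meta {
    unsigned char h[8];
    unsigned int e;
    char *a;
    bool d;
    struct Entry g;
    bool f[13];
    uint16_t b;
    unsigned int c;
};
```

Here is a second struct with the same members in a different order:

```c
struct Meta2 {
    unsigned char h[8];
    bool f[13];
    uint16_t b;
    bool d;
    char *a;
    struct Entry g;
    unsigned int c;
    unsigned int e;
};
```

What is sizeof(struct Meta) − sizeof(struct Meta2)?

8

Entry: @0: crc [4B, align 4] → 4; @4: reserved [1B, align 1] → 5; +3 pad (align 8); @8: inode [8B, align 8] → 16; @16: version [1B, align 1] → 17; +7 tail pad (align 8); size 24, align 8
@0: h [8B, align 1] → 8
@8: e [4B, align 4] → 12
@12: a [4B, align 4] → 16
@16: d [1B, align 1] → 17
+7 pad (align 8)
@24: g [24B, align 8] → 48
@48: f [13B, align 1] → 61
+1 pad (align 2)
@62: b [2B, align 2] → 64
@64: c [4B, align 4] → 68
+4 tail pad (align 8)
size 72, align 8
— Meta2 —
@0: h [8B, align 1] → 8
@8: f [13B, align 1] → 21
+1 pad (align 2)
@22: b [2B, align 2] → 24
@24: d [1B, align 1] → 25
+3 pad (align 4)
@28: a [4B, align 4] → 32
@32: g [24B, align 8] → 56
@56: c [4B, align 4] → 60
@60: e [4B, align 4] → 64
size 64, align 8
72 − 64 = 8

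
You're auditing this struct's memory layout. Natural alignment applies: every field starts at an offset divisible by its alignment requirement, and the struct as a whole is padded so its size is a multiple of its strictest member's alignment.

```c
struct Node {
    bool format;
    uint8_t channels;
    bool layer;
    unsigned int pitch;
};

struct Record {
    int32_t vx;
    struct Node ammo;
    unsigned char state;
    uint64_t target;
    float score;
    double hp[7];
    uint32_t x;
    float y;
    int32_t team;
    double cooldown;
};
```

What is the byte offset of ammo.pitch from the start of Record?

8

Node: @0: format [1B, align 1] → 1; @1: channels [1B, align 1] → 2; @2: layer [1B, align 1] → 3; +1 pad (align 4); @4: pitch [4B, align 4] → 8; size 8, align 4
@0: vx [4B, align 4] → 4
@4: ammo [8B, align 4] → 12
within Node: pitch at 4
4 + 4 = 8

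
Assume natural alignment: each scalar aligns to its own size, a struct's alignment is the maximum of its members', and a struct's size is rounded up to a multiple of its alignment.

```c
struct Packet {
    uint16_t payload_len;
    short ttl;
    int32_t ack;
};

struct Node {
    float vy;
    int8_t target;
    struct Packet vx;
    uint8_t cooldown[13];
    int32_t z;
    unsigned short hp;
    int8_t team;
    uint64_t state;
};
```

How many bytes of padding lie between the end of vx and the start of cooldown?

Packet: 0..2  payload_len  (2B, 2-aligned); 2..4  ttl  (2B, 2-aligned); 4..8  ack  (4B, 4-aligned); sizeof = 8, alignof = 4
0..4  vy  (4B, 4-aligned)
4..5  target  (1B, 1-aligned)
5..8  -- padding (3B)
8..16  vx  (8B, 4-aligned)
16..29  cooldown  (13B, 1-aligned)

0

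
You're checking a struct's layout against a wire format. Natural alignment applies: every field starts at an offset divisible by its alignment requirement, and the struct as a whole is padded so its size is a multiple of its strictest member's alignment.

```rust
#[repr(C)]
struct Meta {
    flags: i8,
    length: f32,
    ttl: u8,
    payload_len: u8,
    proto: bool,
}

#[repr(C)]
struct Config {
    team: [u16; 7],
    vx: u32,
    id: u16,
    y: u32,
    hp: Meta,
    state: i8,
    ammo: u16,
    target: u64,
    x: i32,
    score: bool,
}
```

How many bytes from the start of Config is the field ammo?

42

Meta: 0..1  flags  (1B, 1-aligned); 1..4  -- padding (3B); 4..8  length  (4B, 4-aligned); 8..9  ttl  (1B, 1-aligned); 9..10  payload_len  (1B, 1-aligned); 10..11  proto  (1B, 1-aligned); 11..12  -- tail padding (1B); sizeof = 12, alignof = 4
0..14  team  (14B, 2-aligned)
14..16  -- padding (2B)
16..20  vx  (4B, 4-aligned)
20..22  id  (2B, 2-aligned)
22..24  -- padding (2B)
24..28  y  (4B, 4-aligned)
28..40  hp  (12B, 4-aligned)
40..41  state  (1B, 1-aligned)
41..42  -- padding (1B)
42..44  ammo  (2B, 2-aligned)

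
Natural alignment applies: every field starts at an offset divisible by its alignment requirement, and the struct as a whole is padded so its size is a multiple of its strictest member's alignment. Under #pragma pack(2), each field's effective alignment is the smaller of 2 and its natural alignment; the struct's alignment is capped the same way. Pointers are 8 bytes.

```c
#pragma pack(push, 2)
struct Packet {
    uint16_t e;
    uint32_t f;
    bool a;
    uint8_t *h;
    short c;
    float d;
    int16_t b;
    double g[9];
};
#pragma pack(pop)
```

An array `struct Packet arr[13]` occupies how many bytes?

1248

@0: e [2B, align 2] → 2
@2: f [4B, align 2] → 6
@6: a [1B, align 1] → 7
+1 pad (align 2)
@8: h [8B, align 2] → 16
@16: c [2B, align 2] → 18
@18: d [4B, align 2] → 22
@22: b [2B, align 2] → 24
@24: g [72B, align 2] → 96
size 96, align 2
array of 13: 13 × 96 = 1248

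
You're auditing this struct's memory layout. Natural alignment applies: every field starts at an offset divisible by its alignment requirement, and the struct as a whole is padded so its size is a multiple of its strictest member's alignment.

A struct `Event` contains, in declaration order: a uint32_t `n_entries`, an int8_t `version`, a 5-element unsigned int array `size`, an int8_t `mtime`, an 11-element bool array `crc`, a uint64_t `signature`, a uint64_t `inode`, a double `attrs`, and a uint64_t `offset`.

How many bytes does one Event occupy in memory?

72

n_entries at 0 (size 4, align 4) → ends 4
version at 4 (size 1, align 1) → ends 5
pad 3 to align 4 for size
size at 8 (size 20, align 4) → ends 28
mtime at 28 (size 1, align 1) → ends 29
crc at 29 (size 11, align 1) → ends 40
signature at 40 (size 8, align 8) → ends 48
inode at 48 (size 8, align 8) → ends 56
attrs at 56 (size 8, align 8) → ends 64
offset at 64 (size 8, align 8) → ends 72
total 72 bytes, alignment 8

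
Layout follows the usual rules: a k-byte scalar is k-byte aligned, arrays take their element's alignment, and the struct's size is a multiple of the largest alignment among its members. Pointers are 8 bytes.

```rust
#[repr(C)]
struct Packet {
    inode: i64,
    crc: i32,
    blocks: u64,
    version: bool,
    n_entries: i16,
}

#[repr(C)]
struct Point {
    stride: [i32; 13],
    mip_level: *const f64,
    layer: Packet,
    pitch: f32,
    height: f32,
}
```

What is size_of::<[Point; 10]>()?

1040

Packet: 0..8  inode  (8B, 8-aligned); 8..12  crc  (4B, 4-aligned); 12..16  -- padding (4B); 16..24  blocks  (8B, 8-aligned); 24..25  version  (1B, 1-aligned); 25..26  -- padding (1B); 26..28  n_entries  (2B, 2-aligned); 28..32  -- tail padding (4B); sizeof = 32, alignof = 8
0..52  stride  (52B, 4-aligned)
52..56  -- padding (4B)
56..64  mip_level  (8B, 8-aligned)
64..96  layer  (32B, 8-aligned)
96..100  pitch  (4B, 4-aligned)
100..104  height  (4B, 4-aligned)
sizeof = 104, alignof = 8
array of 10: 10 × 104 = 1040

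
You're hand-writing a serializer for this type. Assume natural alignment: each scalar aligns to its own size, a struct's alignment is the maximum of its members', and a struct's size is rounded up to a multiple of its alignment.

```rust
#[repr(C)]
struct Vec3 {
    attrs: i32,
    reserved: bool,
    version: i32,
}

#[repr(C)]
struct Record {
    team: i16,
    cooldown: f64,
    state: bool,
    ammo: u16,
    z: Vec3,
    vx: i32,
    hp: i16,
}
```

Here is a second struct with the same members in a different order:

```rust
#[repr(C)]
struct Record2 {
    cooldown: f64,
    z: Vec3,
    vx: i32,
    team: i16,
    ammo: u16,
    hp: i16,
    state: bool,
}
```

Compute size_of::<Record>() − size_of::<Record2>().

8

Vec3: 0..4  attrs  (4B, 4-aligned); 4..5  reserved  (1B, 1-aligned); 5..8  -- padding (3B); 8..12  version  (4B, 4-aligned); sizeof = 12, alignof = 4
0..2  team  (2B, 2-aligned)
2..8  -- padding (6B)
8..16  cooldown  (8B, 8-aligned)
16..17  state  (1B, 1-aligned)
17..18  -- padding (1B)
18..20  ammo  (2B, 2-aligned)
20..32  z  (12B, 4-aligned)
32..36  vx  (4B, 4-aligned)
36..38  hp  (2B, 2-aligned)
38..40  -- tail padding (2B)
sizeof = 40, alignof = 8
— Record2 —
0..8  cooldown  (8B, 8-aligned)
8..20  z  (12B, 4-aligned)
20..24  vx  (4B, 4-aligned)
24..26  team  (2B, 2-aligned)
26..28  ammo  (2B, 2-aligned)
28..30  hp  (2B, 2-aligned)
30..31  state  (1B, 1-aligned)
31..32  -- tail padding (1B)
sizeof = 32, alignof = 8
40 − 32 = 8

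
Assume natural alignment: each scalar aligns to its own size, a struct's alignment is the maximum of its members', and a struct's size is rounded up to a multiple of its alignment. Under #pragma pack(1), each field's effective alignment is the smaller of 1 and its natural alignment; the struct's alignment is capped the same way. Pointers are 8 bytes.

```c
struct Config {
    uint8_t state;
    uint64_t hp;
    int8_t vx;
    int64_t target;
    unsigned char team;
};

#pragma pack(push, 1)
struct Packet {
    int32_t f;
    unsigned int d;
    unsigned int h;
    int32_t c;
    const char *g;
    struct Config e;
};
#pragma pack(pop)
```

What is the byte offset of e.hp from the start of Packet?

32

Config: @0: state [1B, align 1] → 1; +7 pad (align 8); @8: hp [8B, align 8] → 16; @16: vx [1B, align 1] → 17; +7 pad (align 8); @24: target [8B, align 8] → 32; @32: team [1B, align 1] → 33; +7 tail pad (align 8); size 40, align 8
@0: f [4B, align 1] → 4
@4: d [4B, align 1] → 8
@8: h [4B, align 1] → 12
@12: c [4B, align 1] → 16
@16: g [8B, align 1] → 24
@24: e [40B, align 1] → 64
within Config: hp at 8
24 + 8 = 32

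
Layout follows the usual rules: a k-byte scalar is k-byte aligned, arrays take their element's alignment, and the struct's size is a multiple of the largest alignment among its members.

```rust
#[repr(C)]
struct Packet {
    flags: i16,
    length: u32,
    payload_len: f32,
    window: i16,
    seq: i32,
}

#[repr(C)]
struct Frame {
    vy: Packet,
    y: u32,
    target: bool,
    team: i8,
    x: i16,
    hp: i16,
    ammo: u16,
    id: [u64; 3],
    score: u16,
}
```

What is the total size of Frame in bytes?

Packet: @0: flags [2B, align 2] → 2; +2 pad (align 4); @4: length [4B, align 4] → 8; @8: payload_len [4B, align 4] → 12; @12: window [2B, align 2] → 14; +2 pad (align 4); @16: seq [4B, align 4] → 20; size 20, align 4
@0: vy [20B, align 4] → 20
@20: y [4B, align 4] → 24
@24: target [1B, align 1] → 25
@25: team [1B, align 1] → 26
@26: x [2B, align 2] → 28
@28: hp [2B, align 2] → 30
@30: ammo [2B, align 2] → 32
@32: id [24B, align 8] → 56
@56: score [2B, align 2] → 58
+6 tail pad (align 8)
size 64, align 8

64 bytes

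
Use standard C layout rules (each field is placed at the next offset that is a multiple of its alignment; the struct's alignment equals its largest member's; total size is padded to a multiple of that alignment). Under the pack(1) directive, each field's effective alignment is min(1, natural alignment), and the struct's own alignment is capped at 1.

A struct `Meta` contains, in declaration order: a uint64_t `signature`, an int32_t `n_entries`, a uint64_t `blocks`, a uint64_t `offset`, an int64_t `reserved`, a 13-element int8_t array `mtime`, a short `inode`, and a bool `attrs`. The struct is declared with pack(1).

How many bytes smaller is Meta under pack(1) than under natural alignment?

12

natural layout:
  @0: signature [8B, align 8] → 8
  @8: n_entries [4B, align 4] → 12
  +4 pad (align 8)
  @16: blocks [8B, align 8] → 24
  @24: offset [8B, align 8] → 32
  @32: reserved [8B, align 8] → 40
  @40: mtime [13B, align 1] → 53
  +1 pad (align 2)
  @54: inode [2B, align 2] → 56
  @56: attrs [1B, align 1] → 57
  +7 tail pad (align 8)
  size 64, align 8
packed(1) layout:
  @0: signature [8B, align 1] → 8
  @8: n_entries [4B, align 1] → 12
  @12: blocks [8B, align 1] → 20
  @20: offset [8B, align 1] → 28
  @28: reserved [8B, align 1] → 36
  @36: mtime [13B, align 1] → 49
  @49: inode [2B, align 1] → 51
  @51: attrs [1B, align 1] → 52
  size 52, align 1
64 − 52 = 12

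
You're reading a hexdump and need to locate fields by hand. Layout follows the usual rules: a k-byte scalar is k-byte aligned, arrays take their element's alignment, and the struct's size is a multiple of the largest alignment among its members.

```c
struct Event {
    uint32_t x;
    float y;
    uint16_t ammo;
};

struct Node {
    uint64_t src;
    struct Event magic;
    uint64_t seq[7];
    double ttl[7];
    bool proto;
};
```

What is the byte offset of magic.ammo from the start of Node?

Event: @0: x [4B, align 4] → 4; @4: y [4B, align 4] → 8; @8: ammo [2B, align 2] → 10; +2 tail pad (align 4); size 12, align 4
@0: src [8B, align 8] → 8
@8: magic [12B, align 4] → 20
within Event: ammo at 8
8 + 8 = 16

16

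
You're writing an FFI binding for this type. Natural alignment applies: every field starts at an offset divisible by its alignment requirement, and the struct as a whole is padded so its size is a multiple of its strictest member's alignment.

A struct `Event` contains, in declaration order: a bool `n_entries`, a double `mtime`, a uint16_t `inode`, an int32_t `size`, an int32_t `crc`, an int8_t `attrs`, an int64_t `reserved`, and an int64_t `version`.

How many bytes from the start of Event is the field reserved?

n_entries at 0 (size 1, align 1) → ends 1
pad 7 to align 8 for mtime
mtime at 8 (size 8, align 8) → ends 16
inode at 16 (size 2, align 2) → ends 18
pad 2 to align 4 for size
size at 20 (size 4, align 4) → ends 24
crc at 24 (size 4, align 4) → ends 28
attrs at 28 (size 1, align 1) → ends 29
pad 3 to align 8 for reserved
reserved at 32 (size 8, align 8) → ends 40

32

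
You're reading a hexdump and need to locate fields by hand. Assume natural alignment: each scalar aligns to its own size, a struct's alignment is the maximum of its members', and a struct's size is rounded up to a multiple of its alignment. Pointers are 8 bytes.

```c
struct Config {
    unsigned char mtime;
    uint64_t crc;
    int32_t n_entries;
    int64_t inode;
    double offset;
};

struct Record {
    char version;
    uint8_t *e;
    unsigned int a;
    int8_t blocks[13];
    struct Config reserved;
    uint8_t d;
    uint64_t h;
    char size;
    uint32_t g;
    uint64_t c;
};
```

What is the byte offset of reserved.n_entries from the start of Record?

Config: @0: mtime [1B, align 1] → 1; +7 pad (align 8); @8: crc [8B, align 8] → 16; @16: n_entries [4B, align 4] → 20; +4 pad (align 8); @24: inode [8B, align 8] → 32; @32: offset [8B, align 8] → 40; size 40, align 8
@0: version [1B, align 1] → 1
+7 pad (align 8)
@8: e [8B, align 8] → 16
@16: a [4B, align 4] → 20
@20: blocks [13B, align 1] → 33
+7 pad (align 8)
@40: reserved [40B, align 8] → 80
within Config: n_entries at 16
40 + 16 = 56

56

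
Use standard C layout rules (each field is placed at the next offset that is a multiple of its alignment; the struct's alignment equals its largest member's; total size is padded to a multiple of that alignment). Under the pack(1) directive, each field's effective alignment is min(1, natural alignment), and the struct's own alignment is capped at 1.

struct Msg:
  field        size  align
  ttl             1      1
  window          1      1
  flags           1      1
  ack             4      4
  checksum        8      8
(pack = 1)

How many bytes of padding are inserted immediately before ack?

@0: ttl [1B, align 1] → 1
@1: window [1B, align 1] → 2
@2: flags [1B, align 1] → 3
@3: ack [4B, align 1] → 7

0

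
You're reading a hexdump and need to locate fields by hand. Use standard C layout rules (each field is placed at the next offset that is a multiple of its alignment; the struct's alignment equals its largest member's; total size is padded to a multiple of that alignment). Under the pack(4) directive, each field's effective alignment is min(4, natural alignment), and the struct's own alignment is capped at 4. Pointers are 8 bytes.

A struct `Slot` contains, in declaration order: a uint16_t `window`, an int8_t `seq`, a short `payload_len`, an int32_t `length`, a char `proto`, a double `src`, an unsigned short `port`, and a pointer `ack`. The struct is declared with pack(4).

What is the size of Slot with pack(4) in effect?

36

@0: window [2B, align 2] → 2
@2: seq [1B, align 1] → 3
+1 pad (align 2)
@4: payload_len [2B, align 2] → 6
+2 pad (align 4)
@8: length [4B, align 4] → 12
@12: proto [1B, align 1] → 13
+3 pad (align 4)
@16: src [8B, align 4] → 24
@24: port [2B, align 2] → 26
+2 pad (align 4)
@28: ack [8B, align 4] → 36
size 36, align 4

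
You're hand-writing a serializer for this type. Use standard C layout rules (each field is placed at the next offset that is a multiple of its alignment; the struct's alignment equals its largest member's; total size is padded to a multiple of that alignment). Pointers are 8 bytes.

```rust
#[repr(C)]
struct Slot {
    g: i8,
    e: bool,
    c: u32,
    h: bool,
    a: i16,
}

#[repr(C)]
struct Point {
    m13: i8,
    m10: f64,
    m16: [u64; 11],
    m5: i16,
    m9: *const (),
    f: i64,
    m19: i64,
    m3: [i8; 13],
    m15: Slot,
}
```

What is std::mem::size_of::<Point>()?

168 bytes

Slot: @0: g [1B, align 1] → 1; @1: e [1B, align 1] → 2; +2 pad (align 4); @4: c [4B, align 4] → 8; @8: h [1B, align 1] → 9; +1 pad (align 2); @10: a [2B, align 2] → 12; size 12, align 4
@0: m13 [1B, align 1] → 1
+7 pad (align 8)
@8: m10 [8B, align 8] → 16
@16: m16 [88B, align 8] → 104
@104: m5 [2B, align 2] → 106
+6 pad (align 8)
@112: m9 [8B, align 8] → 120
@120: f [8B, align 8] → 128
@128: m19 [8B, align 8] → 136
@136: m3 [13B, align 1] → 149
+3 pad (align 4)
@152: m15 [12B, align 4] → 164
+4 tail pad (align 8)
size 168, align 8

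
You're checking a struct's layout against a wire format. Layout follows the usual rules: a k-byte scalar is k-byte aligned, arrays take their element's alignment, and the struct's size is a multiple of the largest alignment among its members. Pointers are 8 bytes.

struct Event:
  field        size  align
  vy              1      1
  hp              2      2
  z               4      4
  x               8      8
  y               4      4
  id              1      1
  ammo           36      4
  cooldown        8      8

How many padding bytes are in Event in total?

8

@0: vy [1B, align 1] → 1
+1 pad (align 2)
@2: hp [2B, align 2] → 4
@4: z [4B, align 4] → 8
@8: x [8B, align 8] → 16
@16: y [4B, align 4] → 20
@20: id [1B, align 1] → 21
+3 pad (align 4)
@24: ammo [36B, align 4] → 60
+4 pad (align 8)
@64: cooldown [8B, align 8] → 72
size 72, align 8
data bytes 64, size 72 → padding 8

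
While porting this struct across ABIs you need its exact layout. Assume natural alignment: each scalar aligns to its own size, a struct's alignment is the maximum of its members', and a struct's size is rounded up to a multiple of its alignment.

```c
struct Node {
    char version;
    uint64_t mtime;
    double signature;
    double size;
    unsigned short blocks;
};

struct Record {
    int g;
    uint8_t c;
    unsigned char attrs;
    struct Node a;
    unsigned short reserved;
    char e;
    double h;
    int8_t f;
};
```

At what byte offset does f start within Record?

Node: @0: version [1B, align 1] → 1; +7 pad (align 8); @8: mtime [8B, align 8] → 16; @16: signature [8B, align 8] → 24; @24: size [8B, align 8] → 32; @32: blocks [2B, align 2] → 34; +6 tail pad (align 8); size 40, align 8
@0: g [4B, align 4] → 4
@4: c [1B, align 1] → 5
@5: attrs [1B, align 1] → 6
+2 pad (align 8)
@8: a [40B, align 8] → 48
@48: reserved [2B, align 2] → 50
@50: e [1B, align 1] → 51
+5 pad (align 8)
@56: h [8B, align 8] → 64
@64: f [1B, align 1] → 65

64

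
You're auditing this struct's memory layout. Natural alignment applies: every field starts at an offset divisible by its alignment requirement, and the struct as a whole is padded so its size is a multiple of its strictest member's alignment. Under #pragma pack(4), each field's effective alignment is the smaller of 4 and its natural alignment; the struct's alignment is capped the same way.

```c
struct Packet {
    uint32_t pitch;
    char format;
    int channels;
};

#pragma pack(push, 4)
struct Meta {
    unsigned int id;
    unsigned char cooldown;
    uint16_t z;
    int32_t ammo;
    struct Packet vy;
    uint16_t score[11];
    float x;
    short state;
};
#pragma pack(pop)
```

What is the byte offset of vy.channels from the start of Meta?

Packet: pitch at 0 (size 4, align 4) → ends 4; format at 4 (size 1, align 1) → ends 5; pad 3 to align 4 for channels; channels at 8 (size 4, align 4) → ends 12; total 12 bytes, alignment 4
id at 0 (size 4, align 4) → ends 4
cooldown at 4 (size 1, align 1) → ends 5
pad 1 to align 2 for z
z at 6 (size 2, align 2) → ends 8
ammo at 8 (size 4, align 4) → ends 12
vy at 12 (size 12, align 4) → ends 24
within Packet: channels at 8
12 + 8 = 20

20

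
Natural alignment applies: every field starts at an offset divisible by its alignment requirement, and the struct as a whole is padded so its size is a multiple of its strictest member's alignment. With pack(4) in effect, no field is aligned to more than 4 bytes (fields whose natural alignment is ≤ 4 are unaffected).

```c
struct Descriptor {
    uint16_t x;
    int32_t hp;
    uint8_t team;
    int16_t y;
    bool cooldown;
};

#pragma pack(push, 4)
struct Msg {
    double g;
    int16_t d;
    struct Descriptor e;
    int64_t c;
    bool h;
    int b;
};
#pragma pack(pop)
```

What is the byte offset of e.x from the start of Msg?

12

Descriptor: @0: x [2B, align 2] → 2; +2 pad (align 4); @4: hp [4B, align 4] → 8; @8: team [1B, align 1] → 9; +1 pad (align 2); @10: y [2B, align 2] → 12; @12: cooldown [1B, align 1] → 13; +3 tail pad (align 4); size 16, align 4
@0: g [8B, align 4] → 8
@8: d [2B, align 2] → 10
+2 pad (align 4)
@12: e [16B, align 4] → 28
within Descriptor: x at 0
12 + 0 = 12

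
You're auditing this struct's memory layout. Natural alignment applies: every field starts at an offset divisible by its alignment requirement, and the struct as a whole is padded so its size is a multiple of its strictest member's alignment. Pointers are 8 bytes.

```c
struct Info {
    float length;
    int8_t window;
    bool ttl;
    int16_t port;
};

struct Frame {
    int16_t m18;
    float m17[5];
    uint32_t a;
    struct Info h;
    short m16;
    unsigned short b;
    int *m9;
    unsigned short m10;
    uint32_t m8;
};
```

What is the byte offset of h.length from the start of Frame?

28

Info: 0..4  length  (4B, 4-aligned); 4..5  window  (1B, 1-aligned); 5..6  ttl  (1B, 1-aligned); 6..8  port  (2B, 2-aligned); sizeof = 8, alignof = 4
0..2  m18  (2B, 2-aligned)
2..4  -- padding (2B)
4..24  m17  (20B, 4-aligned)
24..28  a  (4B, 4-aligned)
28..36  h  (8B, 4-aligned)
within Info: length at 0
28 + 0 = 28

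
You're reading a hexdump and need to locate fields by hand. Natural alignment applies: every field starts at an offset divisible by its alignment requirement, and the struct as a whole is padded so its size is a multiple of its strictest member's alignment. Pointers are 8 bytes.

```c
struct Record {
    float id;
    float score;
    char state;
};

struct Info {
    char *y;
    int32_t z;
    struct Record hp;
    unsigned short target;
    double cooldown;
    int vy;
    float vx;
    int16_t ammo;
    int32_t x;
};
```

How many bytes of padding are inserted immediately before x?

Record: @0: id [4B, align 4] → 4; @4: score [4B, align 4] → 8; @8: state [1B, align 1] → 9; +3 tail pad (align 4); size 12, align 4
@0: y [8B, align 8] → 8
@8: z [4B, align 4] → 12
@12: hp [12B, align 4] → 24
@24: target [2B, align 2] → 26
+6 pad (align 8)
@32: cooldown [8B, align 8] → 40
@40: vy [4B, align 4] → 44
@44: vx [4B, align 4] → 48
@48: ammo [2B, align 2] → 50
+2 pad (align 4)
@52: x [4B, align 4] → 56

2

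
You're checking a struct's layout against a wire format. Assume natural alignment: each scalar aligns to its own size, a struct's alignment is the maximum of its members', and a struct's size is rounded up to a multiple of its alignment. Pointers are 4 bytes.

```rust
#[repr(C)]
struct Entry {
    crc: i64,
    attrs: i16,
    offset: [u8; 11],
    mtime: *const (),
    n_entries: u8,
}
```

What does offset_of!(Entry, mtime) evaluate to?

24

@0: crc [8B, align 8] → 8
@8: attrs [2B, align 2] → 10
@10: offset [11B, align 1] → 21
+3 pad (align 4)
@24: mtime [4B, align 4] → 28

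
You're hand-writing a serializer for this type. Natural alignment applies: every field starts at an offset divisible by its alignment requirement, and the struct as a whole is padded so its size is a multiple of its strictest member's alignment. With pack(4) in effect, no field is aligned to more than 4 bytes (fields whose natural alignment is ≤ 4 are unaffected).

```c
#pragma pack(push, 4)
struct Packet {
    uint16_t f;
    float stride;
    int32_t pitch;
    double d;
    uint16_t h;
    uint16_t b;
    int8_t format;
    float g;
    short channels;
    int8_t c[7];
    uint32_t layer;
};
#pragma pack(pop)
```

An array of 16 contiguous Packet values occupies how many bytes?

768

f at 0 (size 2, align 2) → ends 2
pad 2 to align 4 for stride
stride at 4 (size 4, align 4) → ends 8
pitch at 8 (size 4, align 4) → ends 12
d at 12 (size 8, align 4) → ends 20
h at 20 (size 2, align 2) → ends 22
b at 22 (size 2, align 2) → ends 24
format at 24 (size 1, align 1) → ends 25
pad 3 to align 4 for g
g at 28 (size 4, align 4) → ends 32
channels at 32 (size 2, align 2) → ends 34
c at 34 (size 7, align 1) → ends 41
pad 3 to align 4 for layer
layer at 44 (size 4, align 4) → ends 48
total 48 bytes, alignment 4
array of 16: 16 × 48 = 768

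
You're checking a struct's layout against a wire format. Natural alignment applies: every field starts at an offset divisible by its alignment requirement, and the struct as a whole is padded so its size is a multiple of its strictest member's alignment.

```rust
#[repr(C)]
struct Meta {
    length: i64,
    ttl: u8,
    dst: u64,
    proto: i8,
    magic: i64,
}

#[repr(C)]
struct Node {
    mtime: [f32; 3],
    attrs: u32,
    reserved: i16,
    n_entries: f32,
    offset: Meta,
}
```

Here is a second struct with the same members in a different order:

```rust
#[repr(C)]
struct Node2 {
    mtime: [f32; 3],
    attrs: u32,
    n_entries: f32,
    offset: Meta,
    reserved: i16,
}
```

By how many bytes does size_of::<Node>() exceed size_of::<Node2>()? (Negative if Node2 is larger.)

Meta: @0: length [8B, align 8] → 8; @8: ttl [1B, align 1] → 9; +7 pad (align 8); @16: dst [8B, align 8] → 24; @24: proto [1B, align 1] → 25; +7 pad (align 8); @32: magic [8B, align 8] → 40; size 40, align 8
@0: mtime [12B, align 4] → 12
@12: attrs [4B, align 4] → 16
@16: reserved [2B, align 2] → 18
+2 pad (align 4)
@20: n_entries [4B, align 4] → 24
@24: offset [40B, align 8] → 64
size 64, align 8
— Node2 —
@0: mtime [12B, align 4] → 12
@12: attrs [4B, align 4] → 16
@16: n_entries [4B, align 4] → 20
+4 pad (align 8)
@24: offset [40B, align 8] → 64
@64: reserved [2B, align 2] → 66
+6 tail pad (align 8)
size 72, align 8
64 − 72 = -8

-8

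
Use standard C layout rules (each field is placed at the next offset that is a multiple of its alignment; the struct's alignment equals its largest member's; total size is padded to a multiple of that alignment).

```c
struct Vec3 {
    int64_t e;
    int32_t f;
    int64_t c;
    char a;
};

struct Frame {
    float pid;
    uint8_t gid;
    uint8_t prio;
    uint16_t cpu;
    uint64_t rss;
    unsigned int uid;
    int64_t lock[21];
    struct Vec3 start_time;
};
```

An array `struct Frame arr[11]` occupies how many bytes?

2464

Vec3: 0..8  e  (8B, 8-aligned); 8..12  f  (4B, 4-aligned); 12..16  -- padding (4B); 16..24  c  (8B, 8-aligned); 24..25  a  (1B, 1-aligned); 25..32  -- tail padding (7B); sizeof = 32, alignof = 8
0..4  pid  (4B, 4-aligned)
4..5  gid  (1B, 1-aligned)
5..6  prio  (1B, 1-aligned)
6..8  cpu  (2B, 2-aligned)
8..16  rss  (8B, 8-aligned)
16..20  uid  (4B, 4-aligned)
20..24  -- padding (4B)
24..192  lock  (168B, 8-aligned)
192..224  start_time  (32B, 8-aligned)
sizeof = 224, alignof = 8
array of 11: 11 × 224 = 2464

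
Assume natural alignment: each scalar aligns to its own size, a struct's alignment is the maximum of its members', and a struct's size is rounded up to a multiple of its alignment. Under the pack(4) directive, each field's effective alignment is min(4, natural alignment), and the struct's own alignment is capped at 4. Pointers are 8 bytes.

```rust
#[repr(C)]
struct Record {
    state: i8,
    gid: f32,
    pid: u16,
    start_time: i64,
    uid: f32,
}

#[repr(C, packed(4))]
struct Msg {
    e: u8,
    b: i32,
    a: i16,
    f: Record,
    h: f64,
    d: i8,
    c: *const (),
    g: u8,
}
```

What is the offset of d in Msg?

52

Record: state at 0 (size 1, align 1) → ends 1; pad 3 to align 4 for gid; gid at 4 (size 4, align 4) → ends 8; pid at 8 (size 2, align 2) → ends 10; pad 6 to align 8 for start_time; start_time at 16 (size 8, align 8) → ends 24; uid at 24 (size 4, align 4) → ends 28; tail pad 4 to reach multiple of 8; total 32 bytes, alignment 8
e at 0 (size 1, align 1) → ends 1
pad 3 to align 4 for b
b at 4 (size 4, align 4) → ends 8
a at 8 (size 2, align 2) → ends 10
pad 2 to align 4 for f
f at 12 (size 32, align 4) → ends 44
h at 44 (size 8, align 4) → ends 52
d at 52 (size 1, align 1) → ends 53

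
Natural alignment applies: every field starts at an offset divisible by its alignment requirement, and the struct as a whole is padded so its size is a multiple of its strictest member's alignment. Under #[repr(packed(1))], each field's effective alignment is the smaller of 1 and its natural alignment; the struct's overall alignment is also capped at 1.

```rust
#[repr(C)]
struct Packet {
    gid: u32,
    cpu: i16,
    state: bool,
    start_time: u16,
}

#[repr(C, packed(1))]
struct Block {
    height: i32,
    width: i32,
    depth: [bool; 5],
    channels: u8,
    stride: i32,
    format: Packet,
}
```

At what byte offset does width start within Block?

4

Packet: @0: gid [4B, align 4] → 4; @4: cpu [2B, align 2] → 6; @6: state [1B, align 1] → 7; +1 pad (align 2); @8: start_time [2B, align 2] → 10; +2 tail pad (align 4); size 12, align 4
@0: height [4B, align 1] → 4
@4: width [4B, align 1] → 8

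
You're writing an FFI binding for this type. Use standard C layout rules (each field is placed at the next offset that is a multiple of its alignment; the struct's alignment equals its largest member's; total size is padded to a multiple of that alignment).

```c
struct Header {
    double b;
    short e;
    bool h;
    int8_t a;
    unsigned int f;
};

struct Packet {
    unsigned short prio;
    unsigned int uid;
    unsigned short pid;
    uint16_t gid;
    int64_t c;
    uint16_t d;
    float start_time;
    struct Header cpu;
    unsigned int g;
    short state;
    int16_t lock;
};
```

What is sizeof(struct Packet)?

56 bytes

Header: @0: b [8B, align 8] → 8; @8: e [2B, align 2] → 10; @10: h [1B, align 1] → 11; @11: a [1B, align 1] → 12; @12: f [4B, align 4] → 16; size 16, align 8
@0: prio [2B, align 2] → 2
+2 pad (align 4)
@4: uid [4B, align 4] → 8
@8: pid [2B, align 2] → 10
@10: gid [2B, align 2] → 12
+4 pad (align 8)
@16: c [8B, align 8] → 24
@24: d [2B, align 2] → 26
+2 pad (align 4)
@28: start_time [4B, align 4] → 32
@32: cpu [16B, align 8] → 48
@48: g [4B, align 4] → 52
@52: state [2B, align 2] → 54
@54: lock [2B, align 2] → 56
size 56, align 8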